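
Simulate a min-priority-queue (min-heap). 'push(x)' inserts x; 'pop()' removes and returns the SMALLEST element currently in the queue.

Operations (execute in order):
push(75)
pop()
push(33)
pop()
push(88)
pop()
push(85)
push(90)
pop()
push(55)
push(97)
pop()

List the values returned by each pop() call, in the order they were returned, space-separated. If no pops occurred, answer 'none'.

push(75): heap contents = [75]
pop() → 75: heap contents = []
push(33): heap contents = [33]
pop() → 33: heap contents = []
push(88): heap contents = [88]
pop() → 88: heap contents = []
push(85): heap contents = [85]
push(90): heap contents = [85, 90]
pop() → 85: heap contents = [90]
push(55): heap contents = [55, 90]
push(97): heap contents = [55, 90, 97]
pop() → 55: heap contents = [90, 97]

Answer: 75 33 88 85 55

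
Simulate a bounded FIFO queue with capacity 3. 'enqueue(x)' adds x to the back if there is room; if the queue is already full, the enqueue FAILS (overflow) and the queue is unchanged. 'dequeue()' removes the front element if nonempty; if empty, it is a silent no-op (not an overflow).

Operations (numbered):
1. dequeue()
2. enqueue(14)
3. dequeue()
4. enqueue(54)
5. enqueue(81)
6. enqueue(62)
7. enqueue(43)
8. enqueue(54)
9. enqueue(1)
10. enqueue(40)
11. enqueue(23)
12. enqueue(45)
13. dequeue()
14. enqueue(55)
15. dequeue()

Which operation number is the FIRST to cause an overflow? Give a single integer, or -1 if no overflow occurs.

Answer: 7

Derivation:
1. dequeue(): empty, no-op, size=0
2. enqueue(14): size=1
3. dequeue(): size=0
4. enqueue(54): size=1
5. enqueue(81): size=2
6. enqueue(62): size=3
7. enqueue(43): size=3=cap → OVERFLOW (fail)
8. enqueue(54): size=3=cap → OVERFLOW (fail)
9. enqueue(1): size=3=cap → OVERFLOW (fail)
10. enqueue(40): size=3=cap → OVERFLOW (fail)
11. enqueue(23): size=3=cap → OVERFLOW (fail)
12. enqueue(45): size=3=cap → OVERFLOW (fail)
13. dequeue(): size=2
14. enqueue(55): size=3
15. dequeue(): size=2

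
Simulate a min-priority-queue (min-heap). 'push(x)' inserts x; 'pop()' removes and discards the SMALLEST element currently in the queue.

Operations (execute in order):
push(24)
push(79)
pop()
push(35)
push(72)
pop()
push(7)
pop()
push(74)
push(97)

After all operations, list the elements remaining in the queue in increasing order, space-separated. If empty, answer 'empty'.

Answer: 72 74 79 97

Derivation:
push(24): heap contents = [24]
push(79): heap contents = [24, 79]
pop() → 24: heap contents = [79]
push(35): heap contents = [35, 79]
push(72): heap contents = [35, 72, 79]
pop() → 35: heap contents = [72, 79]
push(7): heap contents = [7, 72, 79]
pop() → 7: heap contents = [72, 79]
push(74): heap contents = [72, 74, 79]
push(97): heap contents = [72, 74, 79, 97]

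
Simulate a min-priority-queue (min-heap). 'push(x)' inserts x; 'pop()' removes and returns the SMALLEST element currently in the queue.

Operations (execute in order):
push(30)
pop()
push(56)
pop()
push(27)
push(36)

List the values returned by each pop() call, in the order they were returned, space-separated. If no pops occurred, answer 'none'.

push(30): heap contents = [30]
pop() → 30: heap contents = []
push(56): heap contents = [56]
pop() → 56: heap contents = []
push(27): heap contents = [27]
push(36): heap contents = [27, 36]

Answer: 30 56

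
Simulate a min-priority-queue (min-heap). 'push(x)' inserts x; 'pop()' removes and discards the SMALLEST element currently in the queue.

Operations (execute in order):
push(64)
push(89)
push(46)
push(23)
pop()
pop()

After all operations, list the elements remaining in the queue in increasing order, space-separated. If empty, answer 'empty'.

push(64): heap contents = [64]
push(89): heap contents = [64, 89]
push(46): heap contents = [46, 64, 89]
push(23): heap contents = [23, 46, 64, 89]
pop() → 23: heap contents = [46, 64, 89]
pop() → 46: heap contents = [64, 89]

Answer: 64 89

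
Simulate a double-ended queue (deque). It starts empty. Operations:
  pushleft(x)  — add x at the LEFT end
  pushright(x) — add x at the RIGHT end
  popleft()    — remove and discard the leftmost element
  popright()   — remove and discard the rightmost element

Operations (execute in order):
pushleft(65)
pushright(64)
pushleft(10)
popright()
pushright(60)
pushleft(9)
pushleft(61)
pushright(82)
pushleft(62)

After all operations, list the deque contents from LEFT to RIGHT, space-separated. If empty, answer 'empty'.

pushleft(65): [65]
pushright(64): [65, 64]
pushleft(10): [10, 65, 64]
popright(): [10, 65]
pushright(60): [10, 65, 60]
pushleft(9): [9, 10, 65, 60]
pushleft(61): [61, 9, 10, 65, 60]
pushright(82): [61, 9, 10, 65, 60, 82]
pushleft(62): [62, 61, 9, 10, 65, 60, 82]

Answer: 62 61 9 10 65 60 82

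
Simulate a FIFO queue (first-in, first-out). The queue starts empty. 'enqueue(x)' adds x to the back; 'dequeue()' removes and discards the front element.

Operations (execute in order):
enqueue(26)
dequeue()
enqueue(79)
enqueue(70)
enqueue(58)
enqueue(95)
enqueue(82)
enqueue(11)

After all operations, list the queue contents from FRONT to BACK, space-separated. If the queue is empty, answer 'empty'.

enqueue(26): [26]
dequeue(): []
enqueue(79): [79]
enqueue(70): [79, 70]
enqueue(58): [79, 70, 58]
enqueue(95): [79, 70, 58, 95]
enqueue(82): [79, 70, 58, 95, 82]
enqueue(11): [79, 70, 58, 95, 82, 11]

Answer: 79 70 58 95 82 11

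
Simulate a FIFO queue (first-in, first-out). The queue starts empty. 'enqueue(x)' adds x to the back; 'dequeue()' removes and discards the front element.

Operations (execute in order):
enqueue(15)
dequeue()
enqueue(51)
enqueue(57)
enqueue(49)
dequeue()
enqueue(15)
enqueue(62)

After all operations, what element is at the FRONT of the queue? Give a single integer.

Answer: 57

Derivation:
enqueue(15): queue = [15]
dequeue(): queue = []
enqueue(51): queue = [51]
enqueue(57): queue = [51, 57]
enqueue(49): queue = [51, 57, 49]
dequeue(): queue = [57, 49]
enqueue(15): queue = [57, 49, 15]
enqueue(62): queue = [57, 49, 15, 62]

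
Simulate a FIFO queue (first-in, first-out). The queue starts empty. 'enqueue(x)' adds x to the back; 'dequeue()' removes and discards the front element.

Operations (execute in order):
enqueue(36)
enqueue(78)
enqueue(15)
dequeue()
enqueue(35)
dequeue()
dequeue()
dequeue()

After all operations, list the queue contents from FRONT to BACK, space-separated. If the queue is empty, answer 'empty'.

Answer: empty

Derivation:
enqueue(36): [36]
enqueue(78): [36, 78]
enqueue(15): [36, 78, 15]
dequeue(): [78, 15]
enqueue(35): [78, 15, 35]
dequeue(): [15, 35]
dequeue(): [35]
dequeue(): []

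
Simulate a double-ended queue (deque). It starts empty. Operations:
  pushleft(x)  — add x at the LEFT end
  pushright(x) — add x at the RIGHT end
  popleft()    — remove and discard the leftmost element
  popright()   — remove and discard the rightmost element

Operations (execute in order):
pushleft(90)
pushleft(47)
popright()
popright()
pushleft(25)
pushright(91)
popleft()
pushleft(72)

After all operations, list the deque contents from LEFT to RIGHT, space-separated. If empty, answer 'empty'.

pushleft(90): [90]
pushleft(47): [47, 90]
popright(): [47]
popright(): []
pushleft(25): [25]
pushright(91): [25, 91]
popleft(): [91]
pushleft(72): [72, 91]

Answer: 72 91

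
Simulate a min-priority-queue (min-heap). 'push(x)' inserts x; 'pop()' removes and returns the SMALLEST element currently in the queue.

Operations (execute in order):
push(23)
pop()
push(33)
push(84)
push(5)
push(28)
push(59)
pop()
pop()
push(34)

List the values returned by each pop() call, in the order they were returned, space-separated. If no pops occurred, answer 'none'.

push(23): heap contents = [23]
pop() → 23: heap contents = []
push(33): heap contents = [33]
push(84): heap contents = [33, 84]
push(5): heap contents = [5, 33, 84]
push(28): heap contents = [5, 28, 33, 84]
push(59): heap contents = [5, 28, 33, 59, 84]
pop() → 5: heap contents = [28, 33, 59, 84]
pop() → 28: heap contents = [33, 59, 84]
push(34): heap contents = [33, 34, 59, 84]

Answer: 23 5 28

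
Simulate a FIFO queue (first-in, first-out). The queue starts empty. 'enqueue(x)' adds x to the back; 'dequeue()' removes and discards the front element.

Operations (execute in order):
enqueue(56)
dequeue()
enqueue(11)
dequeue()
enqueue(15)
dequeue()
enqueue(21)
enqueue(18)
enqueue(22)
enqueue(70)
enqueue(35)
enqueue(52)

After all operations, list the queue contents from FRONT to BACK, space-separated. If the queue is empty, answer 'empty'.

Answer: 21 18 22 70 35 52

Derivation:
enqueue(56): [56]
dequeue(): []
enqueue(11): [11]
dequeue(): []
enqueue(15): [15]
dequeue(): []
enqueue(21): [21]
enqueue(18): [21, 18]
enqueue(22): [21, 18, 22]
enqueue(70): [21, 18, 22, 70]
enqueue(35): [21, 18, 22, 70, 35]
enqueue(52): [21, 18, 22, 70, 35, 52]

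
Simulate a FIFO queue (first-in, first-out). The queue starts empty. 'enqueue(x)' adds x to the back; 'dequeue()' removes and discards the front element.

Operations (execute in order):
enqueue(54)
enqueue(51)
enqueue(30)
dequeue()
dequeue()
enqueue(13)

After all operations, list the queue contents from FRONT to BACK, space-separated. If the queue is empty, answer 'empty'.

Answer: 30 13

Derivation:
enqueue(54): [54]
enqueue(51): [54, 51]
enqueue(30): [54, 51, 30]
dequeue(): [51, 30]
dequeue(): [30]
enqueue(13): [30, 13]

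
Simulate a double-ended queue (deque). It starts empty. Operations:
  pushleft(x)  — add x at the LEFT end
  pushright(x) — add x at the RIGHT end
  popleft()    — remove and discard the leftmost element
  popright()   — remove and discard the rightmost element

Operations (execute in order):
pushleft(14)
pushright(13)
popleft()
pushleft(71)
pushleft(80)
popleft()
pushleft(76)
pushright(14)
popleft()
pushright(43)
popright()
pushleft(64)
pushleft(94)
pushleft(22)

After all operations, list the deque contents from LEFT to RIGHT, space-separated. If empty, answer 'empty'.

Answer: 22 94 64 71 13 14

Derivation:
pushleft(14): [14]
pushright(13): [14, 13]
popleft(): [13]
pushleft(71): [71, 13]
pushleft(80): [80, 71, 13]
popleft(): [71, 13]
pushleft(76): [76, 71, 13]
pushright(14): [76, 71, 13, 14]
popleft(): [71, 13, 14]
pushright(43): [71, 13, 14, 43]
popright(): [71, 13, 14]
pushleft(64): [64, 71, 13, 14]
pushleft(94): [94, 64, 71, 13, 14]
pushleft(22): [22, 94, 64, 71, 13, 14]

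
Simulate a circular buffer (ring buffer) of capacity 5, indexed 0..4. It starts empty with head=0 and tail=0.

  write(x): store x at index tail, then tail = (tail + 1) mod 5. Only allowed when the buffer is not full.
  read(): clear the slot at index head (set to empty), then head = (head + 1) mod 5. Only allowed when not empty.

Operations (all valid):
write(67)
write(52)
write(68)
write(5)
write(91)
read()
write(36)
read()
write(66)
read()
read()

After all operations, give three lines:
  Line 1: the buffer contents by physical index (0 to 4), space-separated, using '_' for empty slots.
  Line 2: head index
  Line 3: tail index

Answer: 36 66 _ _ 91
4
2

Derivation:
write(67): buf=[67 _ _ _ _], head=0, tail=1, size=1
write(52): buf=[67 52 _ _ _], head=0, tail=2, size=2
write(68): buf=[67 52 68 _ _], head=0, tail=3, size=3
write(5): buf=[67 52 68 5 _], head=0, tail=4, size=4
write(91): buf=[67 52 68 5 91], head=0, tail=0, size=5
read(): buf=[_ 52 68 5 91], head=1, tail=0, size=4
write(36): buf=[36 52 68 5 91], head=1, tail=1, size=5
read(): buf=[36 _ 68 5 91], head=2, tail=1, size=4
write(66): buf=[36 66 68 5 91], head=2, tail=2, size=5
read(): buf=[36 66 _ 5 91], head=3, tail=2, size=4
read(): buf=[36 66 _ _ 91], head=4, tail=2, size=3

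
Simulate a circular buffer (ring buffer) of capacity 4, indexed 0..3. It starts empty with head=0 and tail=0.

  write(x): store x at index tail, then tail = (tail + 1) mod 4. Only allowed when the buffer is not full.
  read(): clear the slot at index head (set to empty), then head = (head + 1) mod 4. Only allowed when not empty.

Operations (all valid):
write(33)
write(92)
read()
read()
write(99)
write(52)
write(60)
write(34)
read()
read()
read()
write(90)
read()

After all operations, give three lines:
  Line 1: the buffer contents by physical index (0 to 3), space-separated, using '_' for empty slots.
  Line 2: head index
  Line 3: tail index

Answer: _ _ 90 _
2
3

Derivation:
write(33): buf=[33 _ _ _], head=0, tail=1, size=1
write(92): buf=[33 92 _ _], head=0, tail=2, size=2
read(): buf=[_ 92 _ _], head=1, tail=2, size=1
read(): buf=[_ _ _ _], head=2, tail=2, size=0
write(99): buf=[_ _ 99 _], head=2, tail=3, size=1
write(52): buf=[_ _ 99 52], head=2, tail=0, size=2
write(60): buf=[60 _ 99 52], head=2, tail=1, size=3
write(34): buf=[60 34 99 52], head=2, tail=2, size=4
read(): buf=[60 34 _ 52], head=3, tail=2, size=3
read(): buf=[60 34 _ _], head=0, tail=2, size=2
read(): buf=[_ 34 _ _], head=1, tail=2, size=1
write(90): buf=[_ 34 90 _], head=1, tail=3, size=2
read(): buf=[_ _ 90 _], head=2, tail=3, size=1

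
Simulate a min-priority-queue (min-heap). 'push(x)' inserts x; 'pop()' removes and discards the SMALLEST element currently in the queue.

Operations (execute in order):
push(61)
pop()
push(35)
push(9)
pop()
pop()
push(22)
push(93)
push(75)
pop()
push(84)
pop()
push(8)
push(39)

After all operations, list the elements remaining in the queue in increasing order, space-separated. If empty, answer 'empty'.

push(61): heap contents = [61]
pop() → 61: heap contents = []
push(35): heap contents = [35]
push(9): heap contents = [9, 35]
pop() → 9: heap contents = [35]
pop() → 35: heap contents = []
push(22): heap contents = [22]
push(93): heap contents = [22, 93]
push(75): heap contents = [22, 75, 93]
pop() → 22: heap contents = [75, 93]
push(84): heap contents = [75, 84, 93]
pop() → 75: heap contents = [84, 93]
push(8): heap contents = [8, 84, 93]
push(39): heap contents = [8, 39, 84, 93]

Answer: 8 39 84 93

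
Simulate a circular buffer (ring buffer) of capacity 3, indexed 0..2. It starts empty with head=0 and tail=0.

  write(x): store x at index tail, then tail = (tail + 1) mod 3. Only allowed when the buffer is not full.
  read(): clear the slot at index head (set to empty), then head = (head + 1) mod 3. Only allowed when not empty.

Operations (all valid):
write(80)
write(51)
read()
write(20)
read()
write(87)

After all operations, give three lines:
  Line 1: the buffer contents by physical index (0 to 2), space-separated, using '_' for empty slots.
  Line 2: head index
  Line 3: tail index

Answer: 87 _ 20
2
1

Derivation:
write(80): buf=[80 _ _], head=0, tail=1, size=1
write(51): buf=[80 51 _], head=0, tail=2, size=2
read(): buf=[_ 51 _], head=1, tail=2, size=1
write(20): buf=[_ 51 20], head=1, tail=0, size=2
read(): buf=[_ _ 20], head=2, tail=0, size=1
write(87): buf=[87 _ 20], head=2, tail=1, size=2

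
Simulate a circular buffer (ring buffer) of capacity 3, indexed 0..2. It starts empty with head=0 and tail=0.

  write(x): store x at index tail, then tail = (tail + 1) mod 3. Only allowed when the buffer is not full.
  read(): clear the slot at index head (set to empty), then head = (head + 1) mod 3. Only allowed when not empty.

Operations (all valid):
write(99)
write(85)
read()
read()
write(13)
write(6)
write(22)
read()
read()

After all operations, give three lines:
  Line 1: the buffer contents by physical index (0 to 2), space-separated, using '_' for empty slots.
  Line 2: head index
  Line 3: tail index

write(99): buf=[99 _ _], head=0, tail=1, size=1
write(85): buf=[99 85 _], head=0, tail=2, size=2
read(): buf=[_ 85 _], head=1, tail=2, size=1
read(): buf=[_ _ _], head=2, tail=2, size=0
write(13): buf=[_ _ 13], head=2, tail=0, size=1
write(6): buf=[6 _ 13], head=2, tail=1, size=2
write(22): buf=[6 22 13], head=2, tail=2, size=3
read(): buf=[6 22 _], head=0, tail=2, size=2
read(): buf=[_ 22 _], head=1, tail=2, size=1

Answer: _ 22 _
1
2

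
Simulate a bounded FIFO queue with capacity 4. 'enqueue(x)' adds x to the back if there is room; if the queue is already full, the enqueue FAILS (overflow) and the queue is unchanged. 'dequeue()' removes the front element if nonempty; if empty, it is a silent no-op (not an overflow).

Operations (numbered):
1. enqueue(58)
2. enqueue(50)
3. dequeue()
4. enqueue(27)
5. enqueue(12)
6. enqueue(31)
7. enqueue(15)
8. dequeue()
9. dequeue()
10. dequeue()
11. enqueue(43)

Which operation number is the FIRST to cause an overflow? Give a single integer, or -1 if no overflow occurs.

Answer: 7

Derivation:
1. enqueue(58): size=1
2. enqueue(50): size=2
3. dequeue(): size=1
4. enqueue(27): size=2
5. enqueue(12): size=3
6. enqueue(31): size=4
7. enqueue(15): size=4=cap → OVERFLOW (fail)
8. dequeue(): size=3
9. dequeue(): size=2
10. dequeue(): size=1
11. enqueue(43): size=2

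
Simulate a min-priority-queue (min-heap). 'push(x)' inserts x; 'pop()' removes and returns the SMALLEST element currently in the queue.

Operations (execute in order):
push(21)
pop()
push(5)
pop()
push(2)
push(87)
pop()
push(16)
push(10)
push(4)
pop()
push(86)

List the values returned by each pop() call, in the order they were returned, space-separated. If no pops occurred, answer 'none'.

Answer: 21 5 2 4

Derivation:
push(21): heap contents = [21]
pop() → 21: heap contents = []
push(5): heap contents = [5]
pop() → 5: heap contents = []
push(2): heap contents = [2]
push(87): heap contents = [2, 87]
pop() → 2: heap contents = [87]
push(16): heap contents = [16, 87]
push(10): heap contents = [10, 16, 87]
push(4): heap contents = [4, 10, 16, 87]
pop() → 4: heap contents = [10, 16, 87]
push(86): heap contents = [10, 16, 86, 87]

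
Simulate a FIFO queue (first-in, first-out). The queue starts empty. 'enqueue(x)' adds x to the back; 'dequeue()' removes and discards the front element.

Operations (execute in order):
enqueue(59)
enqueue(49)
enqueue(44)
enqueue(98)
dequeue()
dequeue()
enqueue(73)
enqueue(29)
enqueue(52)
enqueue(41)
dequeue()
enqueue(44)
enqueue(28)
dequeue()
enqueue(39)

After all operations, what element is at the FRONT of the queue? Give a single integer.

Answer: 73

Derivation:
enqueue(59): queue = [59]
enqueue(49): queue = [59, 49]
enqueue(44): queue = [59, 49, 44]
enqueue(98): queue = [59, 49, 44, 98]
dequeue(): queue = [49, 44, 98]
dequeue(): queue = [44, 98]
enqueue(73): queue = [44, 98, 73]
enqueue(29): queue = [44, 98, 73, 29]
enqueue(52): queue = [44, 98, 73, 29, 52]
enqueue(41): queue = [44, 98, 73, 29, 52, 41]
dequeue(): queue = [98, 73, 29, 52, 41]
enqueue(44): queue = [98, 73, 29, 52, 41, 44]
enqueue(28): queue = [98, 73, 29, 52, 41, 44, 28]
dequeue(): queue = [73, 29, 52, 41, 44, 28]
enqueue(39): queue = [73, 29, 52, 41, 44, 28, 39]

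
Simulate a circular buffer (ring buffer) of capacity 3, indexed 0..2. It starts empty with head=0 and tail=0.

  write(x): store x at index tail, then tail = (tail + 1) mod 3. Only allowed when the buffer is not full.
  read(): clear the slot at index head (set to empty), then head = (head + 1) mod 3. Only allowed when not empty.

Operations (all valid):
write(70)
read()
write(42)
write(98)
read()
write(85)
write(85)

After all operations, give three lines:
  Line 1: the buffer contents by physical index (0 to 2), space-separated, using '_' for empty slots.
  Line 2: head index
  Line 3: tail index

Answer: 85 85 98
2
2

Derivation:
write(70): buf=[70 _ _], head=0, tail=1, size=1
read(): buf=[_ _ _], head=1, tail=1, size=0
write(42): buf=[_ 42 _], head=1, tail=2, size=1
write(98): buf=[_ 42 98], head=1, tail=0, size=2
read(): buf=[_ _ 98], head=2, tail=0, size=1
write(85): buf=[85 _ 98], head=2, tail=1, size=2
write(85): buf=[85 85 98], head=2, tail=2, size=3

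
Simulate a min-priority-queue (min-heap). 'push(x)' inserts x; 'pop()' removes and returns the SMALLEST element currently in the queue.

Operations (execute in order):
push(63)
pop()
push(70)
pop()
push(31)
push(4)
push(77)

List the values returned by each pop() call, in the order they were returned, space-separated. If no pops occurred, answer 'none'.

push(63): heap contents = [63]
pop() → 63: heap contents = []
push(70): heap contents = [70]
pop() → 70: heap contents = []
push(31): heap contents = [31]
push(4): heap contents = [4, 31]
push(77): heap contents = [4, 31, 77]

Answer: 63 70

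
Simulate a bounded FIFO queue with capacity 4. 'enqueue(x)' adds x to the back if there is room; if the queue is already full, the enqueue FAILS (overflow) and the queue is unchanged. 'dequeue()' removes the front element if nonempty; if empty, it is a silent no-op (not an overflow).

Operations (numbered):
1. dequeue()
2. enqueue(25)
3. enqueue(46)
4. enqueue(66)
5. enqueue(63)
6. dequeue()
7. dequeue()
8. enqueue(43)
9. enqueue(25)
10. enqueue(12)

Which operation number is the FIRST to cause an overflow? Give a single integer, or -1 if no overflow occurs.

1. dequeue(): empty, no-op, size=0
2. enqueue(25): size=1
3. enqueue(46): size=2
4. enqueue(66): size=3
5. enqueue(63): size=4
6. dequeue(): size=3
7. dequeue(): size=2
8. enqueue(43): size=3
9. enqueue(25): size=4
10. enqueue(12): size=4=cap → OVERFLOW (fail)

Answer: 10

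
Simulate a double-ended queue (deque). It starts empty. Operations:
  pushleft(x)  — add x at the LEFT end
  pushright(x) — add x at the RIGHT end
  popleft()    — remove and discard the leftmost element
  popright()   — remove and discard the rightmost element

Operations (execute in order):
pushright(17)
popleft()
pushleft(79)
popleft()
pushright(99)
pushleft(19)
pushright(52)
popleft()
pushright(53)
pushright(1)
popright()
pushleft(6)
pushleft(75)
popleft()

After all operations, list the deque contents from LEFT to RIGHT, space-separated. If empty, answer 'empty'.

pushright(17): [17]
popleft(): []
pushleft(79): [79]
popleft(): []
pushright(99): [99]
pushleft(19): [19, 99]
pushright(52): [19, 99, 52]
popleft(): [99, 52]
pushright(53): [99, 52, 53]
pushright(1): [99, 52, 53, 1]
popright(): [99, 52, 53]
pushleft(6): [6, 99, 52, 53]
pushleft(75): [75, 6, 99, 52, 53]
popleft(): [6, 99, 52, 53]

Answer: 6 99 52 53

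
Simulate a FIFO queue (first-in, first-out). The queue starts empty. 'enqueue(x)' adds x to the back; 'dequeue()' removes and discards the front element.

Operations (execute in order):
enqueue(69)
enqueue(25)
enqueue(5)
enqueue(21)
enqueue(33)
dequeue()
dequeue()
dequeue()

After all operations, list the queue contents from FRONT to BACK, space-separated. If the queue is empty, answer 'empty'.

enqueue(69): [69]
enqueue(25): [69, 25]
enqueue(5): [69, 25, 5]
enqueue(21): [69, 25, 5, 21]
enqueue(33): [69, 25, 5, 21, 33]
dequeue(): [25, 5, 21, 33]
dequeue(): [5, 21, 33]
dequeue(): [21, 33]

Answer: 21 33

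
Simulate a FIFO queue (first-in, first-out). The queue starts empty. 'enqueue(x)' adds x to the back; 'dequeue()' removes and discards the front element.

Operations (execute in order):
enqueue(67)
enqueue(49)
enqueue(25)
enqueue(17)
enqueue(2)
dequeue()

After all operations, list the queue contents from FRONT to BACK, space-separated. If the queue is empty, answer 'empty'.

Answer: 49 25 17 2

Derivation:
enqueue(67): [67]
enqueue(49): [67, 49]
enqueue(25): [67, 49, 25]
enqueue(17): [67, 49, 25, 17]
enqueue(2): [67, 49, 25, 17, 2]
dequeue(): [49, 25, 17, 2]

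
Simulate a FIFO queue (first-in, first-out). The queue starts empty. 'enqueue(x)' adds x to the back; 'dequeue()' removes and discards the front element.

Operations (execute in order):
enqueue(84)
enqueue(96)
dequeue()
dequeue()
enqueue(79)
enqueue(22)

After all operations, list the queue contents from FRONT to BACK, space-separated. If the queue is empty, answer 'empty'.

Answer: 79 22

Derivation:
enqueue(84): [84]
enqueue(96): [84, 96]
dequeue(): [96]
dequeue(): []
enqueue(79): [79]
enqueue(22): [79, 22]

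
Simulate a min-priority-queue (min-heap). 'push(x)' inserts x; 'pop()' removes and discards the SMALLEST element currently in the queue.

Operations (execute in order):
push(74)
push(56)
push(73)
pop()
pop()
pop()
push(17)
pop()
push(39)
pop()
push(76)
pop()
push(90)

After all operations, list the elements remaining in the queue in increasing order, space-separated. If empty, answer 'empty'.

Answer: 90

Derivation:
push(74): heap contents = [74]
push(56): heap contents = [56, 74]
push(73): heap contents = [56, 73, 74]
pop() → 56: heap contents = [73, 74]
pop() → 73: heap contents = [74]
pop() → 74: heap contents = []
push(17): heap contents = [17]
pop() → 17: heap contents = []
push(39): heap contents = [39]
pop() → 39: heap contents = []
push(76): heap contents = [76]
pop() → 76: heap contents = []
push(90): heap contents = [90]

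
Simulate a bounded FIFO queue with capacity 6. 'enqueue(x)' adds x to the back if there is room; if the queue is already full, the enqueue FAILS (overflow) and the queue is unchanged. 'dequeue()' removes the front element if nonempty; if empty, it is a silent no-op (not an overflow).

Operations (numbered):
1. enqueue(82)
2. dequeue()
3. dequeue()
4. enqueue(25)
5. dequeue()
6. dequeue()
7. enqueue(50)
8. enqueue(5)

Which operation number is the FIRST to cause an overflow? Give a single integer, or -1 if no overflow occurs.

Answer: -1

Derivation:
1. enqueue(82): size=1
2. dequeue(): size=0
3. dequeue(): empty, no-op, size=0
4. enqueue(25): size=1
5. dequeue(): size=0
6. dequeue(): empty, no-op, size=0
7. enqueue(50): size=1
8. enqueue(5): size=2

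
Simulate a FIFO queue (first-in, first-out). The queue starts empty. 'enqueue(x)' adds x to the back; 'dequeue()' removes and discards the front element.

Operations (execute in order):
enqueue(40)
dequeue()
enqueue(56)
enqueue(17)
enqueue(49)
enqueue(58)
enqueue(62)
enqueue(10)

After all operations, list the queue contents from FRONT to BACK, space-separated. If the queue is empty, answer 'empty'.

Answer: 56 17 49 58 62 10

Derivation:
enqueue(40): [40]
dequeue(): []
enqueue(56): [56]
enqueue(17): [56, 17]
enqueue(49): [56, 17, 49]
enqueue(58): [56, 17, 49, 58]
enqueue(62): [56, 17, 49, 58, 62]
enqueue(10): [56, 17, 49, 58, 62, 10]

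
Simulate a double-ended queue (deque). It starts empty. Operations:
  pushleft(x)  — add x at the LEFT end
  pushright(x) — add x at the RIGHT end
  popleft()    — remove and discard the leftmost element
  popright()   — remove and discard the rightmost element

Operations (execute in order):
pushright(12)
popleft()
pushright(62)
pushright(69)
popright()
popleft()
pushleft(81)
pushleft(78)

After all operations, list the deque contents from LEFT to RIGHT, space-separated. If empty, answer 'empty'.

pushright(12): [12]
popleft(): []
pushright(62): [62]
pushright(69): [62, 69]
popright(): [62]
popleft(): []
pushleft(81): [81]
pushleft(78): [78, 81]

Answer: 78 81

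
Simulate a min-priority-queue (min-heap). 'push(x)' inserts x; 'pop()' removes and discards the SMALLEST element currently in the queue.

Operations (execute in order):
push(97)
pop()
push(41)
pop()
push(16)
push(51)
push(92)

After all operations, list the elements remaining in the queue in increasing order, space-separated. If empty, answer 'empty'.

Answer: 16 51 92

Derivation:
push(97): heap contents = [97]
pop() → 97: heap contents = []
push(41): heap contents = [41]
pop() → 41: heap contents = []
push(16): heap contents = [16]
push(51): heap contents = [16, 51]
push(92): heap contents = [16, 51, 92]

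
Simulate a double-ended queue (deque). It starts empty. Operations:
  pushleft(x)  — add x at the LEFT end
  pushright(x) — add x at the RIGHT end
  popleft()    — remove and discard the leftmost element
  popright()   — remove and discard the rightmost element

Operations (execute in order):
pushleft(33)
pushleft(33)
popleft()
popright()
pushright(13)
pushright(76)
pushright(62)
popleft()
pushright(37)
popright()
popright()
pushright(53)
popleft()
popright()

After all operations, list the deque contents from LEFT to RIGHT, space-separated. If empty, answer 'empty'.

Answer: empty

Derivation:
pushleft(33): [33]
pushleft(33): [33, 33]
popleft(): [33]
popright(): []
pushright(13): [13]
pushright(76): [13, 76]
pushright(62): [13, 76, 62]
popleft(): [76, 62]
pushright(37): [76, 62, 37]
popright(): [76, 62]
popright(): [76]
pushright(53): [76, 53]
popleft(): [53]
popright(): []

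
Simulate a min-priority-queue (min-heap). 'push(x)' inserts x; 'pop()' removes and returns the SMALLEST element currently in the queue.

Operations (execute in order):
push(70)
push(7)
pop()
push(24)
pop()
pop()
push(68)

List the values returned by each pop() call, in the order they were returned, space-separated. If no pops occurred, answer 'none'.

push(70): heap contents = [70]
push(7): heap contents = [7, 70]
pop() → 7: heap contents = [70]
push(24): heap contents = [24, 70]
pop() → 24: heap contents = [70]
pop() → 70: heap contents = []
push(68): heap contents = [68]

Answer: 7 24 70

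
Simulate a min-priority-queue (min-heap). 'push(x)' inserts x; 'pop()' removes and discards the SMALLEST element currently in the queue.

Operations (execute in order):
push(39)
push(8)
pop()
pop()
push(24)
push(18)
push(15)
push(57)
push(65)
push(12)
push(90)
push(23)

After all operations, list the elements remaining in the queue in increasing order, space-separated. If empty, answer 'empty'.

push(39): heap contents = [39]
push(8): heap contents = [8, 39]
pop() → 8: heap contents = [39]
pop() → 39: heap contents = []
push(24): heap contents = [24]
push(18): heap contents = [18, 24]
push(15): heap contents = [15, 18, 24]
push(57): heap contents = [15, 18, 24, 57]
push(65): heap contents = [15, 18, 24, 57, 65]
push(12): heap contents = [12, 15, 18, 24, 57, 65]
push(90): heap contents = [12, 15, 18, 24, 57, 65, 90]
push(23): heap contents = [12, 15, 18, 23, 24, 57, 65, 90]

Answer: 12 15 18 23 24 57 65 90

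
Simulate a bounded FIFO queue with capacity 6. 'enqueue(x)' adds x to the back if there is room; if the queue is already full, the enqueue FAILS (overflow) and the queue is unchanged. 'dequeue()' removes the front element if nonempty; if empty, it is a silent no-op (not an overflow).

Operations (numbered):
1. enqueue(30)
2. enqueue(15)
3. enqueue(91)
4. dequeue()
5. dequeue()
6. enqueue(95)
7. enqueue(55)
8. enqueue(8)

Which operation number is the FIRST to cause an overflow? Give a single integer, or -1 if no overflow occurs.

Answer: -1

Derivation:
1. enqueue(30): size=1
2. enqueue(15): size=2
3. enqueue(91): size=3
4. dequeue(): size=2
5. dequeue(): size=1
6. enqueue(95): size=2
7. enqueue(55): size=3
8. enqueue(8): size=4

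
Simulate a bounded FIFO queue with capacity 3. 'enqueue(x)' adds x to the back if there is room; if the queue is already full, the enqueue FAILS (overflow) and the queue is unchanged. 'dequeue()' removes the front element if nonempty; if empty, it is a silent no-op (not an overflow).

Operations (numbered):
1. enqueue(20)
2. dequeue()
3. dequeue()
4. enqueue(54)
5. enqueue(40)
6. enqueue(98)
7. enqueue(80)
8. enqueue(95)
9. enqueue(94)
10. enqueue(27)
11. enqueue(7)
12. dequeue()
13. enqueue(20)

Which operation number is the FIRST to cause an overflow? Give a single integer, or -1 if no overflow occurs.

Answer: 7

Derivation:
1. enqueue(20): size=1
2. dequeue(): size=0
3. dequeue(): empty, no-op, size=0
4. enqueue(54): size=1
5. enqueue(40): size=2
6. enqueue(98): size=3
7. enqueue(80): size=3=cap → OVERFLOW (fail)
8. enqueue(95): size=3=cap → OVERFLOW (fail)
9. enqueue(94): size=3=cap → OVERFLOW (fail)
10. enqueue(27): size=3=cap → OVERFLOW (fail)
11. enqueue(7): size=3=cap → OVERFLOW (fail)
12. dequeue(): size=2
13. enqueue(20): size=3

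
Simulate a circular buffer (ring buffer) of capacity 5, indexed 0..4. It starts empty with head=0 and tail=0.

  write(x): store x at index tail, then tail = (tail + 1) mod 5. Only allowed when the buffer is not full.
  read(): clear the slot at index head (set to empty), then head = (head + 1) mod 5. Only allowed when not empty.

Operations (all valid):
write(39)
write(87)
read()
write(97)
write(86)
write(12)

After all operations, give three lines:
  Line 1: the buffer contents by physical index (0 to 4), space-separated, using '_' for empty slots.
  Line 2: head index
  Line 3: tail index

write(39): buf=[39 _ _ _ _], head=0, tail=1, size=1
write(87): buf=[39 87 _ _ _], head=0, tail=2, size=2
read(): buf=[_ 87 _ _ _], head=1, tail=2, size=1
write(97): buf=[_ 87 97 _ _], head=1, tail=3, size=2
write(86): buf=[_ 87 97 86 _], head=1, tail=4, size=3
write(12): buf=[_ 87 97 86 12], head=1, tail=0, size=4

Answer: _ 87 97 86 12
1
0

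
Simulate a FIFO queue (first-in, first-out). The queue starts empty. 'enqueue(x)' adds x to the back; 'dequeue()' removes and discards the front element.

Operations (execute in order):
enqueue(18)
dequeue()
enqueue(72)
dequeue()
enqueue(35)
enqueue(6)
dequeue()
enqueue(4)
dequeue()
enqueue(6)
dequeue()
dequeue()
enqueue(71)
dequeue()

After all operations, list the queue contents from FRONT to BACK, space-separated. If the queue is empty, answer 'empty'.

Answer: empty

Derivation:
enqueue(18): [18]
dequeue(): []
enqueue(72): [72]
dequeue(): []
enqueue(35): [35]
enqueue(6): [35, 6]
dequeue(): [6]
enqueue(4): [6, 4]
dequeue(): [4]
enqueue(6): [4, 6]
dequeue(): [6]
dequeue(): []
enqueue(71): [71]
dequeue(): []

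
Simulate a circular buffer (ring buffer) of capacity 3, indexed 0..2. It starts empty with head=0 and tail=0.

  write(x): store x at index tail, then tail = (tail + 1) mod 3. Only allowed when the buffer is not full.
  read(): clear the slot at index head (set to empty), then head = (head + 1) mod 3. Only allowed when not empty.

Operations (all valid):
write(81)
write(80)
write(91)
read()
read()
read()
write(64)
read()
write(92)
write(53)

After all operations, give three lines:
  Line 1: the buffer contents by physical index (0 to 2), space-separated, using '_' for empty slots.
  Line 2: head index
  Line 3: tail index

write(81): buf=[81 _ _], head=0, tail=1, size=1
write(80): buf=[81 80 _], head=0, tail=2, size=2
write(91): buf=[81 80 91], head=0, tail=0, size=3
read(): buf=[_ 80 91], head=1, tail=0, size=2
read(): buf=[_ _ 91], head=2, tail=0, size=1
read(): buf=[_ _ _], head=0, tail=0, size=0
write(64): buf=[64 _ _], head=0, tail=1, size=1
read(): buf=[_ _ _], head=1, tail=1, size=0
write(92): buf=[_ 92 _], head=1, tail=2, size=1
write(53): buf=[_ 92 53], head=1, tail=0, size=2

Answer: _ 92 53
1
0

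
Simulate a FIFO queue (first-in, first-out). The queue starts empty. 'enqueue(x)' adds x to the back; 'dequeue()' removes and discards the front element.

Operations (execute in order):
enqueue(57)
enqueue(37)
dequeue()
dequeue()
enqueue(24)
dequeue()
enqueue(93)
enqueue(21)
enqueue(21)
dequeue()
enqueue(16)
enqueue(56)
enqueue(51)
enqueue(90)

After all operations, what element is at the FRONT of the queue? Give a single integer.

enqueue(57): queue = [57]
enqueue(37): queue = [57, 37]
dequeue(): queue = [37]
dequeue(): queue = []
enqueue(24): queue = [24]
dequeue(): queue = []
enqueue(93): queue = [93]
enqueue(21): queue = [93, 21]
enqueue(21): queue = [93, 21, 21]
dequeue(): queue = [21, 21]
enqueue(16): queue = [21, 21, 16]
enqueue(56): queue = [21, 21, 16, 56]
enqueue(51): queue = [21, 21, 16, 56, 51]
enqueue(90): queue = [21, 21, 16, 56, 51, 90]

Answer: 21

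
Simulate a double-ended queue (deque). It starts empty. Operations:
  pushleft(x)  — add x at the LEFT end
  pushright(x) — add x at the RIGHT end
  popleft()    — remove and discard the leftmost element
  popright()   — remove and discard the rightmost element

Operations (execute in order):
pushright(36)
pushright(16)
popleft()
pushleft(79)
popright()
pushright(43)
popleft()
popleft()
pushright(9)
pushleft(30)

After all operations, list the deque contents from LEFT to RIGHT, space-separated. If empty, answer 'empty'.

Answer: 30 9

Derivation:
pushright(36): [36]
pushright(16): [36, 16]
popleft(): [16]
pushleft(79): [79, 16]
popright(): [79]
pushright(43): [79, 43]
popleft(): [43]
popleft(): []
pushright(9): [9]
pushleft(30): [30, 9]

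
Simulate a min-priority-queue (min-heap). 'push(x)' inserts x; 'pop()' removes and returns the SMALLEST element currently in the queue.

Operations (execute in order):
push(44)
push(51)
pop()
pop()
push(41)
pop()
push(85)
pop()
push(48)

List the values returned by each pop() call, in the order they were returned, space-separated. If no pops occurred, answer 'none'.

Answer: 44 51 41 85

Derivation:
push(44): heap contents = [44]
push(51): heap contents = [44, 51]
pop() → 44: heap contents = [51]
pop() → 51: heap contents = []
push(41): heap contents = [41]
pop() → 41: heap contents = []
push(85): heap contents = [85]
pop() → 85: heap contents = []
push(48): heap contents = [48]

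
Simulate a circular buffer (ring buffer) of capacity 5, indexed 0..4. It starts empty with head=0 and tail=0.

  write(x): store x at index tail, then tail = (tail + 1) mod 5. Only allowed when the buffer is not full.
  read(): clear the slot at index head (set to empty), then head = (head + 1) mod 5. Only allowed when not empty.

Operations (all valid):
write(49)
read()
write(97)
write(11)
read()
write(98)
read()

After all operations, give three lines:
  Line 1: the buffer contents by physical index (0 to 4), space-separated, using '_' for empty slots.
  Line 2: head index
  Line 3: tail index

write(49): buf=[49 _ _ _ _], head=0, tail=1, size=1
read(): buf=[_ _ _ _ _], head=1, tail=1, size=0
write(97): buf=[_ 97 _ _ _], head=1, tail=2, size=1
write(11): buf=[_ 97 11 _ _], head=1, tail=3, size=2
read(): buf=[_ _ 11 _ _], head=2, tail=3, size=1
write(98): buf=[_ _ 11 98 _], head=2, tail=4, size=2
read(): buf=[_ _ _ 98 _], head=3, tail=4, size=1

Answer: _ _ _ 98 _
3
4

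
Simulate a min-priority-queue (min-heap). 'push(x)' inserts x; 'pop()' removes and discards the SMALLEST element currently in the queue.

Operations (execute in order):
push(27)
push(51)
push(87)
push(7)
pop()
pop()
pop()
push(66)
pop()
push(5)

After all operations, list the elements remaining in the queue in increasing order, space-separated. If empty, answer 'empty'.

push(27): heap contents = [27]
push(51): heap contents = [27, 51]
push(87): heap contents = [27, 51, 87]
push(7): heap contents = [7, 27, 51, 87]
pop() → 7: heap contents = [27, 51, 87]
pop() → 27: heap contents = [51, 87]
pop() → 51: heap contents = [87]
push(66): heap contents = [66, 87]
pop() → 66: heap contents = [87]
push(5): heap contents = [5, 87]

Answer: 5 87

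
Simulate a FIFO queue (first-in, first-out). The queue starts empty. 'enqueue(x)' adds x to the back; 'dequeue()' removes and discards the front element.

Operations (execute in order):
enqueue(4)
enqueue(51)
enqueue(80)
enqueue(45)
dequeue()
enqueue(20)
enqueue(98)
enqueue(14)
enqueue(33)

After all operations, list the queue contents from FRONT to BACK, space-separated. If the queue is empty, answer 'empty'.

enqueue(4): [4]
enqueue(51): [4, 51]
enqueue(80): [4, 51, 80]
enqueue(45): [4, 51, 80, 45]
dequeue(): [51, 80, 45]
enqueue(20): [51, 80, 45, 20]
enqueue(98): [51, 80, 45, 20, 98]
enqueue(14): [51, 80, 45, 20, 98, 14]
enqueue(33): [51, 80, 45, 20, 98, 14, 33]

Answer: 51 80 45 20 98 14 33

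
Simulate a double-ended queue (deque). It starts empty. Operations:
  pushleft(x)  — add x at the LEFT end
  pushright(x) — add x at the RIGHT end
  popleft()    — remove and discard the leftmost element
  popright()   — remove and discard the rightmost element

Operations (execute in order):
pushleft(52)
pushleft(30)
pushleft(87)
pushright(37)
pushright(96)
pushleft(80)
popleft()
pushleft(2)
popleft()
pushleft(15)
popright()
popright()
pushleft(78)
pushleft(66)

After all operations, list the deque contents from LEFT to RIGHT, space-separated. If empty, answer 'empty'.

Answer: 66 78 15 87 30 52

Derivation:
pushleft(52): [52]
pushleft(30): [30, 52]
pushleft(87): [87, 30, 52]
pushright(37): [87, 30, 52, 37]
pushright(96): [87, 30, 52, 37, 96]
pushleft(80): [80, 87, 30, 52, 37, 96]
popleft(): [87, 30, 52, 37, 96]
pushleft(2): [2, 87, 30, 52, 37, 96]
popleft(): [87, 30, 52, 37, 96]
pushleft(15): [15, 87, 30, 52, 37, 96]
popright(): [15, 87, 30, 52, 37]
popright(): [15, 87, 30, 52]
pushleft(78): [78, 15, 87, 30, 52]
pushleft(66): [66, 78, 15, 87, 30, 52]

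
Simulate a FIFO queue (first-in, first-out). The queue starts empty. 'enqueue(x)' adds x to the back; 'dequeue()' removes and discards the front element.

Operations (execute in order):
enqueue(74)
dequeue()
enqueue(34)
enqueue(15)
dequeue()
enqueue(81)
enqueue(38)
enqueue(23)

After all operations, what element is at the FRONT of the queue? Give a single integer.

Answer: 15

Derivation:
enqueue(74): queue = [74]
dequeue(): queue = []
enqueue(34): queue = [34]
enqueue(15): queue = [34, 15]
dequeue(): queue = [15]
enqueue(81): queue = [15, 81]
enqueue(38): queue = [15, 81, 38]
enqueue(23): queue = [15, 81, 38, 23]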